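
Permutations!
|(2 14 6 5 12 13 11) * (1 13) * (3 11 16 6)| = |(1 13 16 6 5 12)(2 14 3 11)| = 12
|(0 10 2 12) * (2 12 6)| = 6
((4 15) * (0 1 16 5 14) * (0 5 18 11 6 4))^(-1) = (0 15 4 6 11 18 16 1)(5 14)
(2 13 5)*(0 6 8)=[6, 1, 13, 3, 4, 2, 8, 7, 0, 9, 10, 11, 12, 5]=(0 6 8)(2 13 5)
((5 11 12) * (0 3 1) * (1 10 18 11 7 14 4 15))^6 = (0 5)(1 12)(3 7)(4 18)(10 14)(11 15)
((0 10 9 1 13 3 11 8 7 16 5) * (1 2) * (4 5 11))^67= ((0 10 9 2 1 13 3 4 5)(7 16 11 8))^67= (0 1 5 2 4 9 3 10 13)(7 8 11 16)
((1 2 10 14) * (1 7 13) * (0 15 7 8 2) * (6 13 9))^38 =(0 9 1 7 13 15 6)(2 14)(8 10)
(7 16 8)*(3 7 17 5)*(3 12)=[0, 1, 2, 7, 4, 12, 6, 16, 17, 9, 10, 11, 3, 13, 14, 15, 8, 5]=(3 7 16 8 17 5 12)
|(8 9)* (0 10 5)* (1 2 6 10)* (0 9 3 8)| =14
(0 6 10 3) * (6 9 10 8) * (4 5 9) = (0 4 5 9 10 3)(6 8) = [4, 1, 2, 0, 5, 9, 8, 7, 6, 10, 3]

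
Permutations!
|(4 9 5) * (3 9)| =4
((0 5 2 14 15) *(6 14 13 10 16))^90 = ((0 5 2 13 10 16 6 14 15))^90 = (16)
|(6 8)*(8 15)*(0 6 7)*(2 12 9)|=15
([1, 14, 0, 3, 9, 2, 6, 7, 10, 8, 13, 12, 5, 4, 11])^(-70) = (14)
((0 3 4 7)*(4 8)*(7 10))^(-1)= ((0 3 8 4 10 7))^(-1)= (0 7 10 4 8 3)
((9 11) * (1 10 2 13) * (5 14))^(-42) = (14)(1 2)(10 13)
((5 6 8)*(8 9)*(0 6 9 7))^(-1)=(0 7 6)(5 8 9)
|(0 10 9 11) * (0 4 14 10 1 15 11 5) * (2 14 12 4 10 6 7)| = |(0 1 15 11 10 9 5)(2 14 6 7)(4 12)| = 28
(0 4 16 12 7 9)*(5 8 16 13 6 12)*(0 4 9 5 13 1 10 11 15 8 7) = [9, 10, 2, 3, 1, 7, 12, 5, 16, 4, 11, 15, 0, 6, 14, 8, 13] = (0 9 4 1 10 11 15 8 16 13 6 12)(5 7)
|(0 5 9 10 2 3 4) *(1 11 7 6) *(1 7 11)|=14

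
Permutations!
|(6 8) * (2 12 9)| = |(2 12 9)(6 8)| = 6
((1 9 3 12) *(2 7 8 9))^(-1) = ((1 2 7 8 9 3 12))^(-1) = (1 12 3 9 8 7 2)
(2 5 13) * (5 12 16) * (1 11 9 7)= (1 11 9 7)(2 12 16 5 13)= [0, 11, 12, 3, 4, 13, 6, 1, 8, 7, 10, 9, 16, 2, 14, 15, 5]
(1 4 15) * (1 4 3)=(1 3)(4 15)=[0, 3, 2, 1, 15, 5, 6, 7, 8, 9, 10, 11, 12, 13, 14, 4]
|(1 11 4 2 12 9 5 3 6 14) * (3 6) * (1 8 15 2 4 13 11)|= |(2 12 9 5 6 14 8 15)(11 13)|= 8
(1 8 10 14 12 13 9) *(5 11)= (1 8 10 14 12 13 9)(5 11)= [0, 8, 2, 3, 4, 11, 6, 7, 10, 1, 14, 5, 13, 9, 12]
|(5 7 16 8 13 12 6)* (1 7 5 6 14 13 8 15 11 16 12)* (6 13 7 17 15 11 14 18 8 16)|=|(1 17 15 14 7 12 18 8 16 11 6 13)|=12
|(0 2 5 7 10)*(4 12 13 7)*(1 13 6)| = 10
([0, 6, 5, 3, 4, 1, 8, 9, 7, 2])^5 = [0, 2, 7, 3, 4, 9, 5, 6, 1, 8]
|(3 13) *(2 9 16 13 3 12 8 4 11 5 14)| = |(2 9 16 13 12 8 4 11 5 14)| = 10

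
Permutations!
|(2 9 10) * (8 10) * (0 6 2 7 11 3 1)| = |(0 6 2 9 8 10 7 11 3 1)| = 10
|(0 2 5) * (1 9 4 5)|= |(0 2 1 9 4 5)|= 6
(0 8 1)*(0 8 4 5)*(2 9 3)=[4, 8, 9, 2, 5, 0, 6, 7, 1, 3]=(0 4 5)(1 8)(2 9 3)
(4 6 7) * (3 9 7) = (3 9 7 4 6) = [0, 1, 2, 9, 6, 5, 3, 4, 8, 7]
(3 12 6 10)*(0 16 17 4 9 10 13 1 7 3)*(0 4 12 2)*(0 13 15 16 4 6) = (0 4 9 10 6 15 16 17 12)(1 7 3 2 13) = [4, 7, 13, 2, 9, 5, 15, 3, 8, 10, 6, 11, 0, 1, 14, 16, 17, 12]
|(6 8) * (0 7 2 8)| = 5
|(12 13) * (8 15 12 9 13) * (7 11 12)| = |(7 11 12 8 15)(9 13)| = 10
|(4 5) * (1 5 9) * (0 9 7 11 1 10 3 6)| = 5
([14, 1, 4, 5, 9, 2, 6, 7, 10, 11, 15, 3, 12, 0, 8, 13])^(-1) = (0 13 15 10 8 14)(2 5 3 11 9 4)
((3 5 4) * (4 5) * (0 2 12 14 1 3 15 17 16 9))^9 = (0 16 15 3 14 2 9 17 4 1 12)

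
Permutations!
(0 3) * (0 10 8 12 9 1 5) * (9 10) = (0 3 9 1 5)(8 12 10) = [3, 5, 2, 9, 4, 0, 6, 7, 12, 1, 8, 11, 10]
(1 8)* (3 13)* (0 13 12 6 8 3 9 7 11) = [13, 3, 2, 12, 4, 5, 8, 11, 1, 7, 10, 0, 6, 9] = (0 13 9 7 11)(1 3 12 6 8)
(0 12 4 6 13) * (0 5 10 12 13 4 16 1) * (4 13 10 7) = (0 10 12 16 1)(4 6 13 5 7) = [10, 0, 2, 3, 6, 7, 13, 4, 8, 9, 12, 11, 16, 5, 14, 15, 1]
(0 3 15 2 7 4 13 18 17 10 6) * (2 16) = (0 3 15 16 2 7 4 13 18 17 10 6) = [3, 1, 7, 15, 13, 5, 0, 4, 8, 9, 6, 11, 12, 18, 14, 16, 2, 10, 17]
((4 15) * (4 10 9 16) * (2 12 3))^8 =((2 12 3)(4 15 10 9 16))^8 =(2 3 12)(4 9 15 16 10)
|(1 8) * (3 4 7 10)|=4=|(1 8)(3 4 7 10)|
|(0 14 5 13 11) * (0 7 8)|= |(0 14 5 13 11 7 8)|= 7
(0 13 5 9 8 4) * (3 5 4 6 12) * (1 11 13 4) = (0 4)(1 11 13)(3 5 9 8 6 12) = [4, 11, 2, 5, 0, 9, 12, 7, 6, 8, 10, 13, 3, 1]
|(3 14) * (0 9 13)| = |(0 9 13)(3 14)| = 6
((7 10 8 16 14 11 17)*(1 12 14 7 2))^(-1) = (1 2 17 11 14 12)(7 16 8 10)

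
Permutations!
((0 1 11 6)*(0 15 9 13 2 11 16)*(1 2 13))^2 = ((0 2 11 6 15 9 1 16))^2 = (0 11 15 1)(2 6 9 16)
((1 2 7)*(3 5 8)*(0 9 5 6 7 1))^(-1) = ((0 9 5 8 3 6 7)(1 2))^(-1) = (0 7 6 3 8 5 9)(1 2)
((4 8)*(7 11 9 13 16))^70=(16)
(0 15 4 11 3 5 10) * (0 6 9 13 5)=(0 15 4 11 3)(5 10 6 9 13)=[15, 1, 2, 0, 11, 10, 9, 7, 8, 13, 6, 3, 12, 5, 14, 4]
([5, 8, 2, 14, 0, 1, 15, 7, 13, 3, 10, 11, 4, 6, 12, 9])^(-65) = [9, 14, 2, 8, 15, 3, 0, 7, 12, 1, 10, 11, 6, 4, 13, 5]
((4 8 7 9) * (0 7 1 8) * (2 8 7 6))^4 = ((0 6 2 8 1 7 9 4))^4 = (0 1)(2 9)(4 8)(6 7)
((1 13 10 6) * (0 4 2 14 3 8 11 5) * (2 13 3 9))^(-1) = ((0 4 13 10 6 1 3 8 11 5)(2 14 9))^(-1) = (0 5 11 8 3 1 6 10 13 4)(2 9 14)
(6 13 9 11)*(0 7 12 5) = (0 7 12 5)(6 13 9 11) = [7, 1, 2, 3, 4, 0, 13, 12, 8, 11, 10, 6, 5, 9]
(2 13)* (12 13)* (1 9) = (1 9)(2 12 13) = [0, 9, 12, 3, 4, 5, 6, 7, 8, 1, 10, 11, 13, 2]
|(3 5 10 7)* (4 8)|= 4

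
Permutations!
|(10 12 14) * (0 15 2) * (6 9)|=6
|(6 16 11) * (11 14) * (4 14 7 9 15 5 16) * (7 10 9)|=20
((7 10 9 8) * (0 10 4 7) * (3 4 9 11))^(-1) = (0 8 9 7 4 3 11 10)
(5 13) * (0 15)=[15, 1, 2, 3, 4, 13, 6, 7, 8, 9, 10, 11, 12, 5, 14, 0]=(0 15)(5 13)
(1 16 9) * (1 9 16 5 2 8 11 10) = (16)(1 5 2 8 11 10) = [0, 5, 8, 3, 4, 2, 6, 7, 11, 9, 1, 10, 12, 13, 14, 15, 16]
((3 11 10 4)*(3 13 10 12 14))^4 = ((3 11 12 14)(4 13 10))^4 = (14)(4 13 10)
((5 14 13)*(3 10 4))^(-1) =((3 10 4)(5 14 13))^(-1) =(3 4 10)(5 13 14)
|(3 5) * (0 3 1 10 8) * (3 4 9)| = |(0 4 9 3 5 1 10 8)| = 8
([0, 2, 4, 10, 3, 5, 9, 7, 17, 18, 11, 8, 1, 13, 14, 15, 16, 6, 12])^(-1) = (1 12 18 9 6 17 8 11 10 3 4 2)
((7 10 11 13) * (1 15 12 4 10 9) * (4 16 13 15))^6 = ((1 4 10 11 15 12 16 13 7 9))^6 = (1 16 10 7 15)(4 13 11 9 12)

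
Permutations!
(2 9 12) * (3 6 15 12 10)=(2 9 10 3 6 15 12)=[0, 1, 9, 6, 4, 5, 15, 7, 8, 10, 3, 11, 2, 13, 14, 12]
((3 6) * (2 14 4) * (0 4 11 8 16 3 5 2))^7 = ((0 4)(2 14 11 8 16 3 6 5))^7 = (0 4)(2 5 6 3 16 8 11 14)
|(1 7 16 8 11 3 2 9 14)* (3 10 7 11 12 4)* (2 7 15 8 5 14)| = 12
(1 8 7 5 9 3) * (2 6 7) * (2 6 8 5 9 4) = (1 5 4 2 8 6 7 9 3) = [0, 5, 8, 1, 2, 4, 7, 9, 6, 3]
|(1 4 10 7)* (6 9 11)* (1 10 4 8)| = 6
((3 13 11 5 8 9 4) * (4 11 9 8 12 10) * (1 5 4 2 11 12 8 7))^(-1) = ((1 5 8 7)(2 11 4 3 13 9 12 10))^(-1) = (1 7 8 5)(2 10 12 9 13 3 4 11)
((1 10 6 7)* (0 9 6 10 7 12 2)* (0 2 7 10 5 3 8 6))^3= ((0 9)(1 10 5 3 8 6 12 7))^3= (0 9)(1 3 12 10 8 7 5 6)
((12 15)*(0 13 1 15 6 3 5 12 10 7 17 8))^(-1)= (0 8 17 7 10 15 1 13)(3 6 12 5)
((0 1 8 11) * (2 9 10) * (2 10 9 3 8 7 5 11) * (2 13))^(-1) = (0 11 5 7 1)(2 13 8 3)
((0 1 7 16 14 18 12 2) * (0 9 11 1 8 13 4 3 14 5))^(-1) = (0 5 16 7 1 11 9 2 12 18 14 3 4 13 8)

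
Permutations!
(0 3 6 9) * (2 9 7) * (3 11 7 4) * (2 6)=(0 11 7 6 4 3 2 9)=[11, 1, 9, 2, 3, 5, 4, 6, 8, 0, 10, 7]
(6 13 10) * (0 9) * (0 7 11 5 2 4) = [9, 1, 4, 3, 0, 2, 13, 11, 8, 7, 6, 5, 12, 10] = (0 9 7 11 5 2 4)(6 13 10)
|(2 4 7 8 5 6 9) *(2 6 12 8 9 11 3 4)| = |(3 4 7 9 6 11)(5 12 8)| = 6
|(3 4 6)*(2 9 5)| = |(2 9 5)(3 4 6)| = 3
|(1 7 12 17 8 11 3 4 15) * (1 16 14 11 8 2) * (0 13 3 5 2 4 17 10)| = |(0 13 3 17 4 15 16 14 11 5 2 1 7 12 10)| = 15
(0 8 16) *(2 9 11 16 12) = (0 8 12 2 9 11 16) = [8, 1, 9, 3, 4, 5, 6, 7, 12, 11, 10, 16, 2, 13, 14, 15, 0]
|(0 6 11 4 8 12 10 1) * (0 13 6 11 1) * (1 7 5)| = |(0 11 4 8 12 10)(1 13 6 7 5)| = 30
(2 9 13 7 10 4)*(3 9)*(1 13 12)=(1 13 7 10 4 2 3 9 12)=[0, 13, 3, 9, 2, 5, 6, 10, 8, 12, 4, 11, 1, 7]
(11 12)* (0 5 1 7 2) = [5, 7, 0, 3, 4, 1, 6, 2, 8, 9, 10, 12, 11] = (0 5 1 7 2)(11 12)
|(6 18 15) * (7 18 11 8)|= |(6 11 8 7 18 15)|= 6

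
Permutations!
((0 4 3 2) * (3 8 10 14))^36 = (0 4 8 10 14 3 2)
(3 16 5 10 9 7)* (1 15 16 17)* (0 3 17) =(0 3)(1 15 16 5 10 9 7 17) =[3, 15, 2, 0, 4, 10, 6, 17, 8, 7, 9, 11, 12, 13, 14, 16, 5, 1]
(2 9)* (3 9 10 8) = (2 10 8 3 9) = [0, 1, 10, 9, 4, 5, 6, 7, 3, 2, 8]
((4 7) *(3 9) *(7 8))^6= (9)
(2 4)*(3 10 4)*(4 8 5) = (2 3 10 8 5 4) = [0, 1, 3, 10, 2, 4, 6, 7, 5, 9, 8]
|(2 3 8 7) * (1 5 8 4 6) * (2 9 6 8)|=|(1 5 2 3 4 8 7 9 6)|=9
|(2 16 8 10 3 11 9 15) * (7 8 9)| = 20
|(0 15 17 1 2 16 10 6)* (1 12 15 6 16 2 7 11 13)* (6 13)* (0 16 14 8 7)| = |(0 13 1)(6 16 10 14 8 7 11)(12 15 17)| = 21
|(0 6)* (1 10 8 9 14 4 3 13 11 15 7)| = |(0 6)(1 10 8 9 14 4 3 13 11 15 7)| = 22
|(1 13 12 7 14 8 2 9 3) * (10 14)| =10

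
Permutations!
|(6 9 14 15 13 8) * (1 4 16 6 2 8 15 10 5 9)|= |(1 4 16 6)(2 8)(5 9 14 10)(13 15)|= 4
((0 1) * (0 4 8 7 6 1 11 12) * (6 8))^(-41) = ((0 11 12)(1 4 6)(7 8))^(-41) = (0 11 12)(1 4 6)(7 8)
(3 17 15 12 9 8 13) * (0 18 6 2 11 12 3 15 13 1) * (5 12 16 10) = [18, 0, 11, 17, 4, 12, 2, 7, 1, 8, 5, 16, 9, 15, 14, 3, 10, 13, 6] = (0 18 6 2 11 16 10 5 12 9 8 1)(3 17 13 15)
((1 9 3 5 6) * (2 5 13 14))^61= (1 2 3 6 14 9 5 13)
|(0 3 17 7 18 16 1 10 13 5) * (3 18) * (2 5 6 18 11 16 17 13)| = |(0 11 16 1 10 2 5)(3 13 6 18 17 7)| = 42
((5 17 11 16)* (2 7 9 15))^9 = ((2 7 9 15)(5 17 11 16))^9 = (2 7 9 15)(5 17 11 16)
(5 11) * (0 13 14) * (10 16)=(0 13 14)(5 11)(10 16)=[13, 1, 2, 3, 4, 11, 6, 7, 8, 9, 16, 5, 12, 14, 0, 15, 10]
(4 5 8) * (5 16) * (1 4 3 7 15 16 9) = (1 4 9)(3 7 15 16 5 8) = [0, 4, 2, 7, 9, 8, 6, 15, 3, 1, 10, 11, 12, 13, 14, 16, 5]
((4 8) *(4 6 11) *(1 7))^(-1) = ((1 7)(4 8 6 11))^(-1) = (1 7)(4 11 6 8)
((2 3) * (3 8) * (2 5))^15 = (2 5 3 8)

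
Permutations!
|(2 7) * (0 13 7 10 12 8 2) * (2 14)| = 15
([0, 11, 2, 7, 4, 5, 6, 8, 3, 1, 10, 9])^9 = [0, 1, 2, 3, 4, 5, 6, 7, 8, 9, 10, 11]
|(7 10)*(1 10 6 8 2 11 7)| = 10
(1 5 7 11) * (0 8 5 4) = (0 8 5 7 11 1 4) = [8, 4, 2, 3, 0, 7, 6, 11, 5, 9, 10, 1]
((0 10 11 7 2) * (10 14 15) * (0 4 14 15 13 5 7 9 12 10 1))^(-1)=(0 1 15)(2 7 5 13 14 4)(9 11 10 12)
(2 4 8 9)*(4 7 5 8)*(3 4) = [0, 1, 7, 4, 3, 8, 6, 5, 9, 2] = (2 7 5 8 9)(3 4)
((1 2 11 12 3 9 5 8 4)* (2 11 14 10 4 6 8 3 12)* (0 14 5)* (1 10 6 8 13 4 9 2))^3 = (0 13 9 6 10 14 4)(1 11)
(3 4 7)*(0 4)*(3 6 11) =(0 4 7 6 11 3) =[4, 1, 2, 0, 7, 5, 11, 6, 8, 9, 10, 3]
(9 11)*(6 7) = [0, 1, 2, 3, 4, 5, 7, 6, 8, 11, 10, 9] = (6 7)(9 11)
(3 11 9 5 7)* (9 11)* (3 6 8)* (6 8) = (11)(3 9 5 7 8) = [0, 1, 2, 9, 4, 7, 6, 8, 3, 5, 10, 11]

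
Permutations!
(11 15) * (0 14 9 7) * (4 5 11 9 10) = (0 14 10 4 5 11 15 9 7) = [14, 1, 2, 3, 5, 11, 6, 0, 8, 7, 4, 15, 12, 13, 10, 9]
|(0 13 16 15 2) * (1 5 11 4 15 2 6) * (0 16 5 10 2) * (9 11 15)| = 9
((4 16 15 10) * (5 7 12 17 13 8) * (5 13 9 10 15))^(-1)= (4 10 9 17 12 7 5 16)(8 13)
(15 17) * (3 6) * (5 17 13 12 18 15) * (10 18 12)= (3 6)(5 17)(10 18 15 13)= [0, 1, 2, 6, 4, 17, 3, 7, 8, 9, 18, 11, 12, 10, 14, 13, 16, 5, 15]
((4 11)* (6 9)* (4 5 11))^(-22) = ((5 11)(6 9))^(-22) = (11)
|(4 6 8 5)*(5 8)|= |(8)(4 6 5)|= 3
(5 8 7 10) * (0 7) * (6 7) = (0 6 7 10 5 8) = [6, 1, 2, 3, 4, 8, 7, 10, 0, 9, 5]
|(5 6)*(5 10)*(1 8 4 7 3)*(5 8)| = |(1 5 6 10 8 4 7 3)| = 8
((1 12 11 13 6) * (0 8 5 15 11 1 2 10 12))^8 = ((0 8 5 15 11 13 6 2 10 12 1))^8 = (0 10 13 5 1 2 11 8 12 6 15)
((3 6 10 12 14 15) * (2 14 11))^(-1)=((2 14 15 3 6 10 12 11))^(-1)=(2 11 12 10 6 3 15 14)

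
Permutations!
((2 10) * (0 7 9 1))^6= (10)(0 9)(1 7)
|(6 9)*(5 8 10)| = 6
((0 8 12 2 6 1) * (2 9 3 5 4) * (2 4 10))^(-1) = (0 1 6 2 10 5 3 9 12 8)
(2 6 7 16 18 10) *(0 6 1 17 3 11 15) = (0 6 7 16 18 10 2 1 17 3 11 15) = [6, 17, 1, 11, 4, 5, 7, 16, 8, 9, 2, 15, 12, 13, 14, 0, 18, 3, 10]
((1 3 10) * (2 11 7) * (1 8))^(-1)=(1 8 10 3)(2 7 11)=((1 3 10 8)(2 11 7))^(-1)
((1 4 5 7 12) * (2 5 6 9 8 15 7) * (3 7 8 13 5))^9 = ((1 4 6 9 13 5 2 3 7 12)(8 15))^9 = (1 12 7 3 2 5 13 9 6 4)(8 15)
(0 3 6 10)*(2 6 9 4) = (0 3 9 4 2 6 10) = [3, 1, 6, 9, 2, 5, 10, 7, 8, 4, 0]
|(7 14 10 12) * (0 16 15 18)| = 4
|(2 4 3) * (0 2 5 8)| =|(0 2 4 3 5 8)| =6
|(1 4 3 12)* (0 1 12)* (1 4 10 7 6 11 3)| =8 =|(12)(0 4 1 10 7 6 11 3)|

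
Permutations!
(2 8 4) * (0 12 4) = [12, 1, 8, 3, 2, 5, 6, 7, 0, 9, 10, 11, 4] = (0 12 4 2 8)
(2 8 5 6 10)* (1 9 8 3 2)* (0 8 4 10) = (0 8 5 6)(1 9 4 10)(2 3) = [8, 9, 3, 2, 10, 6, 0, 7, 5, 4, 1]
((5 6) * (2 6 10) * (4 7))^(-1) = ((2 6 5 10)(4 7))^(-1) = (2 10 5 6)(4 7)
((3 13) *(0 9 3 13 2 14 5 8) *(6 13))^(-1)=(0 8 5 14 2 3 9)(6 13)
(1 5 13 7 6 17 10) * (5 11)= (1 11 5 13 7 6 17 10)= [0, 11, 2, 3, 4, 13, 17, 6, 8, 9, 1, 5, 12, 7, 14, 15, 16, 10]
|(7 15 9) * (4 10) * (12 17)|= 6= |(4 10)(7 15 9)(12 17)|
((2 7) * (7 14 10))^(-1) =(2 7 10 14)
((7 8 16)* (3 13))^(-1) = (3 13)(7 16 8) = ((3 13)(7 8 16))^(-1)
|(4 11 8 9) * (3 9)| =|(3 9 4 11 8)| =5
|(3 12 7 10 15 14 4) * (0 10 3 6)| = 6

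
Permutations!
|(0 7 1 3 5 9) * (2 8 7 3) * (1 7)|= |(0 3 5 9)(1 2 8)|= 12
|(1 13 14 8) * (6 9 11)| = |(1 13 14 8)(6 9 11)| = 12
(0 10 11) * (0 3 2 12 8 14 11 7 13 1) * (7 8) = [10, 0, 12, 2, 4, 5, 6, 13, 14, 9, 8, 3, 7, 1, 11] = (0 10 8 14 11 3 2 12 7 13 1)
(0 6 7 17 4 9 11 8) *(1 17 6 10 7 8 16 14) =(0 10 7 6 8)(1 17 4 9 11 16 14) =[10, 17, 2, 3, 9, 5, 8, 6, 0, 11, 7, 16, 12, 13, 1, 15, 14, 4]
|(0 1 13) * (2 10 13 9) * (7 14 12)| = |(0 1 9 2 10 13)(7 14 12)| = 6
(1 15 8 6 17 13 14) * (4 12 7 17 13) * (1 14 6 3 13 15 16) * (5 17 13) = (1 16)(3 5 17 4 12 7 13 6 15 8) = [0, 16, 2, 5, 12, 17, 15, 13, 3, 9, 10, 11, 7, 6, 14, 8, 1, 4]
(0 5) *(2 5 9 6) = (0 9 6 2 5) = [9, 1, 5, 3, 4, 0, 2, 7, 8, 6]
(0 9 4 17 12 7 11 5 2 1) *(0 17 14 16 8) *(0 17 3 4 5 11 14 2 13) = (0 9 5 13)(1 3 4 2)(7 14 16 8 17 12) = [9, 3, 1, 4, 2, 13, 6, 14, 17, 5, 10, 11, 7, 0, 16, 15, 8, 12]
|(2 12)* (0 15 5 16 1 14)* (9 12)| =6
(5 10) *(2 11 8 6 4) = (2 11 8 6 4)(5 10) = [0, 1, 11, 3, 2, 10, 4, 7, 6, 9, 5, 8]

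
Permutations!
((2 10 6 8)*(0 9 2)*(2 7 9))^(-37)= ((0 2 10 6 8)(7 9))^(-37)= (0 6 2 8 10)(7 9)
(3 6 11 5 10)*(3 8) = [0, 1, 2, 6, 4, 10, 11, 7, 3, 9, 8, 5] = (3 6 11 5 10 8)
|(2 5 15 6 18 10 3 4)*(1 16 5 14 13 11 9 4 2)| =|(1 16 5 15 6 18 10 3 2 14 13 11 9 4)| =14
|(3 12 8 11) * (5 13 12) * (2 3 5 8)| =|(2 3 8 11 5 13 12)| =7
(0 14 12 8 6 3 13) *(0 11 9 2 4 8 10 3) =(0 14 12 10 3 13 11 9 2 4 8 6) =[14, 1, 4, 13, 8, 5, 0, 7, 6, 2, 3, 9, 10, 11, 12]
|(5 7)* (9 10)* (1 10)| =|(1 10 9)(5 7)| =6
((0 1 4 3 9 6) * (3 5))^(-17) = (0 3 1 9 4 6 5)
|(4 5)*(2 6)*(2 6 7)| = |(2 7)(4 5)| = 2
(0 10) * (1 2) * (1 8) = (0 10)(1 2 8) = [10, 2, 8, 3, 4, 5, 6, 7, 1, 9, 0]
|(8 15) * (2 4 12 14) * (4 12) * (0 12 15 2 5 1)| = |(0 12 14 5 1)(2 15 8)| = 15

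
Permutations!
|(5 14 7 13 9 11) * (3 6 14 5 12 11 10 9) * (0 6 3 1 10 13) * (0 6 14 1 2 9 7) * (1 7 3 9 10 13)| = |(0 14)(1 13 2 10 3 9)(6 7)(11 12)| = 6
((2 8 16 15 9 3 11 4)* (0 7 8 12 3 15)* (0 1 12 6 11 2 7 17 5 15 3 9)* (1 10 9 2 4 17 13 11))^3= (0 17)(1 6 2 12)(3 8 9 7 10 4 16)(5 13)(11 15)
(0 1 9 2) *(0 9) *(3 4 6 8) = (0 1)(2 9)(3 4 6 8) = [1, 0, 9, 4, 6, 5, 8, 7, 3, 2]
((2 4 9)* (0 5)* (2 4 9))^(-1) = ((0 5)(2 9 4))^(-1) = (0 5)(2 4 9)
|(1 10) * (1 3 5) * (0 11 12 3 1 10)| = |(0 11 12 3 5 10 1)| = 7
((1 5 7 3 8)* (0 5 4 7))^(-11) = (0 5)(1 8 3 7 4)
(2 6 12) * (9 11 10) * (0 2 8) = (0 2 6 12 8)(9 11 10) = [2, 1, 6, 3, 4, 5, 12, 7, 0, 11, 9, 10, 8]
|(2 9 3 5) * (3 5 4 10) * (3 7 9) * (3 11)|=8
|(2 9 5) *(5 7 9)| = |(2 5)(7 9)| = 2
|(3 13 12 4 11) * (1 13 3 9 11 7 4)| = |(1 13 12)(4 7)(9 11)| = 6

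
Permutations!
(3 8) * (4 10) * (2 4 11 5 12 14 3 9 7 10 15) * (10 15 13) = (2 4 13 10 11 5 12 14 3 8 9 7 15) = [0, 1, 4, 8, 13, 12, 6, 15, 9, 7, 11, 5, 14, 10, 3, 2]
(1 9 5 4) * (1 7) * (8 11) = (1 9 5 4 7)(8 11) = [0, 9, 2, 3, 7, 4, 6, 1, 11, 5, 10, 8]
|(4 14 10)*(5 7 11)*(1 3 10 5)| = 8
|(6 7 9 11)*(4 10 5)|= 12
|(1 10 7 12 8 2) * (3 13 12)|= 8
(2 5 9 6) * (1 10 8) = (1 10 8)(2 5 9 6) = [0, 10, 5, 3, 4, 9, 2, 7, 1, 6, 8]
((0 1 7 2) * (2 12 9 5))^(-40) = ((0 1 7 12 9 5 2))^(-40) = (0 7 9 2 1 12 5)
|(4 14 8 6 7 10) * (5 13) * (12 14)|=14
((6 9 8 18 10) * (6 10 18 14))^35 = (18)(6 14 8 9) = ((18)(6 9 8 14))^35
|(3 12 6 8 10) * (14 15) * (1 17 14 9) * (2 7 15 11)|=|(1 17 14 11 2 7 15 9)(3 12 6 8 10)|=40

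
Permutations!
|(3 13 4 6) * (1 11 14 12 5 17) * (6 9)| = 30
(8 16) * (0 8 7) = (0 8 16 7) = [8, 1, 2, 3, 4, 5, 6, 0, 16, 9, 10, 11, 12, 13, 14, 15, 7]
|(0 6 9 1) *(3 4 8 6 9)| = 12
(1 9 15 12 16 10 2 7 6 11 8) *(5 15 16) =(1 9 16 10 2 7 6 11 8)(5 15 12) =[0, 9, 7, 3, 4, 15, 11, 6, 1, 16, 2, 8, 5, 13, 14, 12, 10]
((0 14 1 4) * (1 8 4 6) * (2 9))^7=(0 4 8 14)(1 6)(2 9)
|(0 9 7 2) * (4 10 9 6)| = 7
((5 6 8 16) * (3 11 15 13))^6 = ((3 11 15 13)(5 6 8 16))^6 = (3 15)(5 8)(6 16)(11 13)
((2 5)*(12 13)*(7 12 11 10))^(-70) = (13)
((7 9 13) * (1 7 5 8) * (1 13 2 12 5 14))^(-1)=(1 14 13 8 5 12 2 9 7)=((1 7 9 2 12 5 8 13 14))^(-1)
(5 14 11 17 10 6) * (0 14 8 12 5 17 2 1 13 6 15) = (0 14 11 2 1 13 6 17 10 15)(5 8 12) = [14, 13, 1, 3, 4, 8, 17, 7, 12, 9, 15, 2, 5, 6, 11, 0, 16, 10]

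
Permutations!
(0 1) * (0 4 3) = (0 1 4 3) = [1, 4, 2, 0, 3]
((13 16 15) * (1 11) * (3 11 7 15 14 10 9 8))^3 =(1 13 10 3 7 16 9 11 15 14 8) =((1 7 15 13 16 14 10 9 8 3 11))^3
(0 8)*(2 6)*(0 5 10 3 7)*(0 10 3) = (0 8 5 3 7 10)(2 6) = [8, 1, 6, 7, 4, 3, 2, 10, 5, 9, 0]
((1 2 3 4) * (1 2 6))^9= (1 6)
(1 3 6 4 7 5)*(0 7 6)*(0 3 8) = (0 7 5 1 8)(4 6) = [7, 8, 2, 3, 6, 1, 4, 5, 0]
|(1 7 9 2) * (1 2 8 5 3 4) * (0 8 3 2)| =|(0 8 5 2)(1 7 9 3 4)| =20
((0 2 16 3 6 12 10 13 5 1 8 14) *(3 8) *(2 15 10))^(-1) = ((0 15 10 13 5 1 3 6 12 2 16 8 14))^(-1) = (0 14 8 16 2 12 6 3 1 5 13 10 15)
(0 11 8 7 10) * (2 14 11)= (0 2 14 11 8 7 10)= [2, 1, 14, 3, 4, 5, 6, 10, 7, 9, 0, 8, 12, 13, 11]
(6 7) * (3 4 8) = [0, 1, 2, 4, 8, 5, 7, 6, 3] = (3 4 8)(6 7)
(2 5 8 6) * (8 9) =(2 5 9 8 6) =[0, 1, 5, 3, 4, 9, 2, 7, 6, 8]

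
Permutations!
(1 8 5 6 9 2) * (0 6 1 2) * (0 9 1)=[6, 8, 2, 3, 4, 0, 1, 7, 5, 9]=(9)(0 6 1 8 5)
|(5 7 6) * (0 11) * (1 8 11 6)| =7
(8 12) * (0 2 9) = (0 2 9)(8 12) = [2, 1, 9, 3, 4, 5, 6, 7, 12, 0, 10, 11, 8]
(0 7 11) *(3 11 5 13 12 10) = (0 7 5 13 12 10 3 11) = [7, 1, 2, 11, 4, 13, 6, 5, 8, 9, 3, 0, 10, 12]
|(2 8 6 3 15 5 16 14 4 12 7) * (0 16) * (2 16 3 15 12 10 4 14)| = 10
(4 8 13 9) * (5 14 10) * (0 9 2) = [9, 1, 0, 3, 8, 14, 6, 7, 13, 4, 5, 11, 12, 2, 10] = (0 9 4 8 13 2)(5 14 10)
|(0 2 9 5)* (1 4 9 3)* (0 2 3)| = |(0 3 1 4 9 5 2)| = 7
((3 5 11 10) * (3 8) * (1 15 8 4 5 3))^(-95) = ((1 15 8)(4 5 11 10))^(-95) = (1 15 8)(4 5 11 10)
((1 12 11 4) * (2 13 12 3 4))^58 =((1 3 4)(2 13 12 11))^58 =(1 3 4)(2 12)(11 13)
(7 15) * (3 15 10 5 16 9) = (3 15 7 10 5 16 9) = [0, 1, 2, 15, 4, 16, 6, 10, 8, 3, 5, 11, 12, 13, 14, 7, 9]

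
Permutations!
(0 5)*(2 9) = (0 5)(2 9) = [5, 1, 9, 3, 4, 0, 6, 7, 8, 2]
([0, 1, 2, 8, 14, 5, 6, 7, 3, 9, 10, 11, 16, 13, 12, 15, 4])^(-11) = (3 8)(4 14 12 16)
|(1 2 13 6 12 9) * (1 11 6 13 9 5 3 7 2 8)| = |(13)(1 8)(2 9 11 6 12 5 3 7)| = 8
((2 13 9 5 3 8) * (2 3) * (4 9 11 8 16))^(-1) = (2 5 9 4 16 3 8 11 13) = ((2 13 11 8 3 16 4 9 5))^(-1)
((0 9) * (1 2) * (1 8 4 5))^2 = ((0 9)(1 2 8 4 5))^2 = (9)(1 8 5 2 4)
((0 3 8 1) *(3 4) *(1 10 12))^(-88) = (0 8 1 3 12 4 10)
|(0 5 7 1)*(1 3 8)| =6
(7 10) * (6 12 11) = (6 12 11)(7 10) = [0, 1, 2, 3, 4, 5, 12, 10, 8, 9, 7, 6, 11]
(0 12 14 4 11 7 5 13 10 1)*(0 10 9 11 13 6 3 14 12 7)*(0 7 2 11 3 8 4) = (0 2 11 7 5 6 8 4 13 9 3 14)(1 10) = [2, 10, 11, 14, 13, 6, 8, 5, 4, 3, 1, 7, 12, 9, 0]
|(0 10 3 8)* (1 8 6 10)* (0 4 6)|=|(0 1 8 4 6 10 3)|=7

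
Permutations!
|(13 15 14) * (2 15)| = 4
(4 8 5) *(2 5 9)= (2 5 4 8 9)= [0, 1, 5, 3, 8, 4, 6, 7, 9, 2]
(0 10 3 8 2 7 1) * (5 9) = (0 10 3 8 2 7 1)(5 9) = [10, 0, 7, 8, 4, 9, 6, 1, 2, 5, 3]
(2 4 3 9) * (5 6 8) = [0, 1, 4, 9, 3, 6, 8, 7, 5, 2] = (2 4 3 9)(5 6 8)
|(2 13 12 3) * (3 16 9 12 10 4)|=|(2 13 10 4 3)(9 12 16)|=15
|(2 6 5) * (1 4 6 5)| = |(1 4 6)(2 5)| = 6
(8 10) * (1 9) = (1 9)(8 10) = [0, 9, 2, 3, 4, 5, 6, 7, 10, 1, 8]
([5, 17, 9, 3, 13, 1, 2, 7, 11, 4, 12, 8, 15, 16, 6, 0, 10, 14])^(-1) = (0 15 12 10 16 13 4 9 2 6 14 17 1 5)(8 11)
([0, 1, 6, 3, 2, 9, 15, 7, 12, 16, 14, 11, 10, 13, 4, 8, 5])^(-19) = [0, 1, 10, 3, 12, 16, 14, 7, 2, 5, 15, 11, 6, 13, 8, 4, 9]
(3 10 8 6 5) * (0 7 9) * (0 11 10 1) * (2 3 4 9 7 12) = (0 12 2 3 1)(4 9 11 10 8 6 5) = [12, 0, 3, 1, 9, 4, 5, 7, 6, 11, 8, 10, 2]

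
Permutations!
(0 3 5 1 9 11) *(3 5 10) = (0 5 1 9 11)(3 10) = [5, 9, 2, 10, 4, 1, 6, 7, 8, 11, 3, 0]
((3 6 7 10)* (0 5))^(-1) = (0 5)(3 10 7 6)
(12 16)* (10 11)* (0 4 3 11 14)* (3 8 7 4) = (0 3 11 10 14)(4 8 7)(12 16) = [3, 1, 2, 11, 8, 5, 6, 4, 7, 9, 14, 10, 16, 13, 0, 15, 12]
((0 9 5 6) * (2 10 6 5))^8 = ((0 9 2 10 6))^8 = (0 10 9 6 2)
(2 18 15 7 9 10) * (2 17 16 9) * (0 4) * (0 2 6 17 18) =(0 4 2)(6 17 16 9 10 18 15 7) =[4, 1, 0, 3, 2, 5, 17, 6, 8, 10, 18, 11, 12, 13, 14, 7, 9, 16, 15]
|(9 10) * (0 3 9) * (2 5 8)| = 12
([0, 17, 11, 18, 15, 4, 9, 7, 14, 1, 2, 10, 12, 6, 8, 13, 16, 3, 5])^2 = [0, 3, 10, 5, 13, 15, 1, 7, 8, 17, 11, 2, 12, 9, 14, 6, 16, 18, 4]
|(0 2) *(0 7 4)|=|(0 2 7 4)|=4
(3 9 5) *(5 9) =(9)(3 5) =[0, 1, 2, 5, 4, 3, 6, 7, 8, 9]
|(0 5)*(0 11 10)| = |(0 5 11 10)| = 4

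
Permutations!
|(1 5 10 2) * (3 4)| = 4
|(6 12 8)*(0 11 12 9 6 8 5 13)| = 10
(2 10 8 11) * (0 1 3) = (0 1 3)(2 10 8 11) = [1, 3, 10, 0, 4, 5, 6, 7, 11, 9, 8, 2]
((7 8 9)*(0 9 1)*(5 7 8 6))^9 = ((0 9 8 1)(5 7 6))^9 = (0 9 8 1)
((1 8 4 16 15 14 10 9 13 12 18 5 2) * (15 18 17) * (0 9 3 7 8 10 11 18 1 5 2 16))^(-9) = (0 2)(1 12)(3 15)(4 18)(5 9)(7 14)(8 11)(10 17)(13 16)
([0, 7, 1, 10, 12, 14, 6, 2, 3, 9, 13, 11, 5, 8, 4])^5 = [0, 2, 7, 10, 12, 14, 6, 1, 3, 9, 13, 11, 5, 8, 4]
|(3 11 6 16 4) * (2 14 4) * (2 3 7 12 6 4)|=|(2 14)(3 11 4 7 12 6 16)|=14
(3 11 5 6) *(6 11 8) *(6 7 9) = (3 8 7 9 6)(5 11) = [0, 1, 2, 8, 4, 11, 3, 9, 7, 6, 10, 5]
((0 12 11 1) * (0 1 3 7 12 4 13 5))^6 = (0 13)(3 12)(4 5)(7 11)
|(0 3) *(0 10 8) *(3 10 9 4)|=|(0 10 8)(3 9 4)|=3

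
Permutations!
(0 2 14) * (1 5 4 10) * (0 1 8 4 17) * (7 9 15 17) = (0 2 14 1 5 7 9 15 17)(4 10 8) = [2, 5, 14, 3, 10, 7, 6, 9, 4, 15, 8, 11, 12, 13, 1, 17, 16, 0]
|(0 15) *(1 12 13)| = 6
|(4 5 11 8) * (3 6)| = 4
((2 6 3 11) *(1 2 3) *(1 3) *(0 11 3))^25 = ((0 11 1 2 6))^25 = (11)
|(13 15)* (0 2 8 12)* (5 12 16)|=6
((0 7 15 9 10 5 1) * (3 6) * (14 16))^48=((0 7 15 9 10 5 1)(3 6)(14 16))^48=(16)(0 1 5 10 9 15 7)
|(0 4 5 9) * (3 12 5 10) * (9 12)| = 10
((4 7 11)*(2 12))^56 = (12)(4 11 7)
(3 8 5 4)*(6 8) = (3 6 8 5 4) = [0, 1, 2, 6, 3, 4, 8, 7, 5]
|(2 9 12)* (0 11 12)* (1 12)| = 6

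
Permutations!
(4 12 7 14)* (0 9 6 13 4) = (0 9 6 13 4 12 7 14) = [9, 1, 2, 3, 12, 5, 13, 14, 8, 6, 10, 11, 7, 4, 0]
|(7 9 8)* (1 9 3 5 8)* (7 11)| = 10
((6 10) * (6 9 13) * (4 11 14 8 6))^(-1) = (4 13 9 10 6 8 14 11)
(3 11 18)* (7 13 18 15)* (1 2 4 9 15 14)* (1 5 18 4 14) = (1 2 14 5 18 3 11)(4 9 15 7 13) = [0, 2, 14, 11, 9, 18, 6, 13, 8, 15, 10, 1, 12, 4, 5, 7, 16, 17, 3]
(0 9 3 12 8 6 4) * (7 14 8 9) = (0 7 14 8 6 4)(3 12 9) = [7, 1, 2, 12, 0, 5, 4, 14, 6, 3, 10, 11, 9, 13, 8]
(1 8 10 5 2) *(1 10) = (1 8)(2 10 5) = [0, 8, 10, 3, 4, 2, 6, 7, 1, 9, 5]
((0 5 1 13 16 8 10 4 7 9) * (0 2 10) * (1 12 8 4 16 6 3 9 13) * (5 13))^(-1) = ((0 13 6 3 9 2 10 16 4 7 5 12 8))^(-1) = (0 8 12 5 7 4 16 10 2 9 3 6 13)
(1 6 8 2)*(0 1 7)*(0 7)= (0 1 6 8 2)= [1, 6, 0, 3, 4, 5, 8, 7, 2]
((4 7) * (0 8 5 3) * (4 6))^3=((0 8 5 3)(4 7 6))^3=(0 3 5 8)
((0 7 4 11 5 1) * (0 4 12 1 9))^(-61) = ((0 7 12 1 4 11 5 9))^(-61) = (0 1 5 7 4 9 12 11)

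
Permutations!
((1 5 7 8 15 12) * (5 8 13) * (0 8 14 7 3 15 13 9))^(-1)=(0 9 7 14 1 12 15 3 5 13 8)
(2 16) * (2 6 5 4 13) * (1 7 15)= (1 7 15)(2 16 6 5 4 13)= [0, 7, 16, 3, 13, 4, 5, 15, 8, 9, 10, 11, 12, 2, 14, 1, 6]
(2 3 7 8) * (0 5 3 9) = [5, 1, 9, 7, 4, 3, 6, 8, 2, 0] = (0 5 3 7 8 2 9)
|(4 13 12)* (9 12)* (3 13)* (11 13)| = |(3 11 13 9 12 4)| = 6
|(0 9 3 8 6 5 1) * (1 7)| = 8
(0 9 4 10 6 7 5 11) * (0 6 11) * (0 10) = [9, 1, 2, 3, 0, 10, 7, 5, 8, 4, 11, 6] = (0 9 4)(5 10 11 6 7)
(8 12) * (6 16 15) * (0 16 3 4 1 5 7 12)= (0 16 15 6 3 4 1 5 7 12 8)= [16, 5, 2, 4, 1, 7, 3, 12, 0, 9, 10, 11, 8, 13, 14, 6, 15]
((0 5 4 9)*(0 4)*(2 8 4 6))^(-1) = ((0 5)(2 8 4 9 6))^(-1) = (0 5)(2 6 9 4 8)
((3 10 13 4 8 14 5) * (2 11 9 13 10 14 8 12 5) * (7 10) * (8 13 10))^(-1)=((2 11 9 10 7 8 13 4 12 5 3 14))^(-1)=(2 14 3 5 12 4 13 8 7 10 9 11)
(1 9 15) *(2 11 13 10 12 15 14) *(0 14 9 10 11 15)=(0 14 2 15 1 10 12)(11 13)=[14, 10, 15, 3, 4, 5, 6, 7, 8, 9, 12, 13, 0, 11, 2, 1]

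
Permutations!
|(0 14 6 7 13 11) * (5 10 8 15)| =12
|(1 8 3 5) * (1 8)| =3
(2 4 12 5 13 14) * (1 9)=(1 9)(2 4 12 5 13 14)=[0, 9, 4, 3, 12, 13, 6, 7, 8, 1, 10, 11, 5, 14, 2]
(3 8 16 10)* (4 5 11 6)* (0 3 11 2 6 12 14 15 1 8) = (0 3)(1 8 16 10 11 12 14 15)(2 6 4 5) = [3, 8, 6, 0, 5, 2, 4, 7, 16, 9, 11, 12, 14, 13, 15, 1, 10]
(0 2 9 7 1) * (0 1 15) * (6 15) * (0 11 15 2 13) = (0 13)(2 9 7 6)(11 15) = [13, 1, 9, 3, 4, 5, 2, 6, 8, 7, 10, 15, 12, 0, 14, 11]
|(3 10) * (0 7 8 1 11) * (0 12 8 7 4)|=|(0 4)(1 11 12 8)(3 10)|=4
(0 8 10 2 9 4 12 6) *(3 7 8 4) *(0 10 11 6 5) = (0 4 12 5)(2 9 3 7 8 11 6 10) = [4, 1, 9, 7, 12, 0, 10, 8, 11, 3, 2, 6, 5]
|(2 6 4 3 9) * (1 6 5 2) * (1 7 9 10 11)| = 6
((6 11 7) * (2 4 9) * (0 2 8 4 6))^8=((0 2 6 11 7)(4 9 8))^8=(0 11 2 7 6)(4 8 9)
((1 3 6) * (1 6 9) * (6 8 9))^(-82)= (1 8 3 9 6)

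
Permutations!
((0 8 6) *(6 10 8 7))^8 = ((0 7 6)(8 10))^8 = (10)(0 6 7)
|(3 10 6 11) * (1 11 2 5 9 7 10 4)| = |(1 11 3 4)(2 5 9 7 10 6)| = 12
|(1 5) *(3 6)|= 2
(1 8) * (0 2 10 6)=(0 2 10 6)(1 8)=[2, 8, 10, 3, 4, 5, 0, 7, 1, 9, 6]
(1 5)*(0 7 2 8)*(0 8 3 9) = (0 7 2 3 9)(1 5) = [7, 5, 3, 9, 4, 1, 6, 2, 8, 0]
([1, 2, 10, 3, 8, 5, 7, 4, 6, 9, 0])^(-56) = [0, 1, 2, 3, 4, 5, 6, 7, 8, 9, 10]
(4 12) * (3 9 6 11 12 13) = (3 9 6 11 12 4 13) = [0, 1, 2, 9, 13, 5, 11, 7, 8, 6, 10, 12, 4, 3]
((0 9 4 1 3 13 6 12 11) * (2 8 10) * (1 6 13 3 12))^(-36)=(13)(0 11 12 1 6 4 9)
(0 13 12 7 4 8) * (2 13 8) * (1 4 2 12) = (0 8)(1 4 12 7 2 13) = [8, 4, 13, 3, 12, 5, 6, 2, 0, 9, 10, 11, 7, 1]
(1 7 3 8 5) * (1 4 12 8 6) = (1 7 3 6)(4 12 8 5) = [0, 7, 2, 6, 12, 4, 1, 3, 5, 9, 10, 11, 8]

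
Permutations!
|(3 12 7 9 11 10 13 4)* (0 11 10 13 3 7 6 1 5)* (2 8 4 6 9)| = |(0 11 13 6 1 5)(2 8 4 7)(3 12 9 10)| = 12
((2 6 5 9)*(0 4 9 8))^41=((0 4 9 2 6 5 8))^41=(0 8 5 6 2 9 4)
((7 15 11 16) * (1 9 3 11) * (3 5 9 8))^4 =(1 16 8 7 3 15 11)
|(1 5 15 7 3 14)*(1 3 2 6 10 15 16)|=30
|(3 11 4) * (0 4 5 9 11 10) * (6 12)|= 12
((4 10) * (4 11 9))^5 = ((4 10 11 9))^5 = (4 10 11 9)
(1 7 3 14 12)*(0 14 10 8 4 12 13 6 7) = (0 14 13 6 7 3 10 8 4 12 1) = [14, 0, 2, 10, 12, 5, 7, 3, 4, 9, 8, 11, 1, 6, 13]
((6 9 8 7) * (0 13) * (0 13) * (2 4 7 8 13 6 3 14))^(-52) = (2 3 4 14 7)(6 13 9)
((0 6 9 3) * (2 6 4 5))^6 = ((0 4 5 2 6 9 3))^6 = (0 3 9 6 2 5 4)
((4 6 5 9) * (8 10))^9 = (4 6 5 9)(8 10)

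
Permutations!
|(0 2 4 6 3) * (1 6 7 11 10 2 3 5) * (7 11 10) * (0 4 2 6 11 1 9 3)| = |(1 11 7 10 6 5 9 3 4)| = 9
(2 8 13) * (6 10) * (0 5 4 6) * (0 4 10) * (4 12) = (0 5 10 12 4 6)(2 8 13) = [5, 1, 8, 3, 6, 10, 0, 7, 13, 9, 12, 11, 4, 2]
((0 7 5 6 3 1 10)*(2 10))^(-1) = ((0 7 5 6 3 1 2 10))^(-1) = (0 10 2 1 3 6 5 7)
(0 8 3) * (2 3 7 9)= (0 8 7 9 2 3)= [8, 1, 3, 0, 4, 5, 6, 9, 7, 2]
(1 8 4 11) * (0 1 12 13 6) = (0 1 8 4 11 12 13 6) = [1, 8, 2, 3, 11, 5, 0, 7, 4, 9, 10, 12, 13, 6]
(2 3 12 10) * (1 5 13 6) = (1 5 13 6)(2 3 12 10) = [0, 5, 3, 12, 4, 13, 1, 7, 8, 9, 2, 11, 10, 6]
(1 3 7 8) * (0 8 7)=(0 8 1 3)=[8, 3, 2, 0, 4, 5, 6, 7, 1]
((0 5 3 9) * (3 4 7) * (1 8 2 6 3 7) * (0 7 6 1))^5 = ((0 5 4)(1 8 2)(3 9 7 6))^5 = (0 4 5)(1 2 8)(3 9 7 6)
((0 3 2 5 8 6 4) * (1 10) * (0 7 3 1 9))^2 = (0 10)(1 9)(2 8 4 3 5 6 7)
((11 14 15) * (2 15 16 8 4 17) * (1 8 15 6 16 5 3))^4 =((1 8 4 17 2 6 16 15 11 14 5 3))^4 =(1 2 11)(3 17 15)(4 16 5)(6 14 8)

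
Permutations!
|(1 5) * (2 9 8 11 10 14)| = |(1 5)(2 9 8 11 10 14)| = 6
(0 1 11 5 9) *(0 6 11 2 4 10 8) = [1, 2, 4, 3, 10, 9, 11, 7, 0, 6, 8, 5] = (0 1 2 4 10 8)(5 9 6 11)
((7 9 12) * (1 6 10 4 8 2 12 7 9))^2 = ((1 6 10 4 8 2 12 9 7))^2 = (1 10 8 12 7 6 4 2 9)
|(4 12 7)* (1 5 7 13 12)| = 4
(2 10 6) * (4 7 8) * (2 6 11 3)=(2 10 11 3)(4 7 8)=[0, 1, 10, 2, 7, 5, 6, 8, 4, 9, 11, 3]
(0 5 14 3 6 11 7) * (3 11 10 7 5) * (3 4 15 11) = [4, 1, 2, 6, 15, 14, 10, 0, 8, 9, 7, 5, 12, 13, 3, 11] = (0 4 15 11 5 14 3 6 10 7)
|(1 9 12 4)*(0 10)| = |(0 10)(1 9 12 4)| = 4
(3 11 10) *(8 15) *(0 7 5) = (0 7 5)(3 11 10)(8 15) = [7, 1, 2, 11, 4, 0, 6, 5, 15, 9, 3, 10, 12, 13, 14, 8]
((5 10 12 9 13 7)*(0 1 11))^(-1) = (0 11 1)(5 7 13 9 12 10)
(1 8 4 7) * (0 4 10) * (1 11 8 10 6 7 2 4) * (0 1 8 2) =(0 8 6 7 11 2 4)(1 10) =[8, 10, 4, 3, 0, 5, 7, 11, 6, 9, 1, 2]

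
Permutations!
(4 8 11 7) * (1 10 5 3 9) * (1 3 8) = (1 10 5 8 11 7 4)(3 9) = [0, 10, 2, 9, 1, 8, 6, 4, 11, 3, 5, 7]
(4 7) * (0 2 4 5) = (0 2 4 7 5) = [2, 1, 4, 3, 7, 0, 6, 5]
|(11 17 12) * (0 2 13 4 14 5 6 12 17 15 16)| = 11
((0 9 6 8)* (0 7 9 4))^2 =(6 7)(8 9)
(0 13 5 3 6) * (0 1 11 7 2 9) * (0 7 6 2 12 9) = (0 13 5 3 2)(1 11 6)(7 12 9) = [13, 11, 0, 2, 4, 3, 1, 12, 8, 7, 10, 6, 9, 5]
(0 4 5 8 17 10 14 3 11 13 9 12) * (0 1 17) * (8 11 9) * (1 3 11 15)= (0 4 5 15 1 17 10 14 11 13 8)(3 9 12)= [4, 17, 2, 9, 5, 15, 6, 7, 0, 12, 14, 13, 3, 8, 11, 1, 16, 10]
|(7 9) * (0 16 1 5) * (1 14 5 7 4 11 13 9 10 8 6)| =|(0 16 14 5)(1 7 10 8 6)(4 11 13 9)| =20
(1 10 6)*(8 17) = (1 10 6)(8 17) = [0, 10, 2, 3, 4, 5, 1, 7, 17, 9, 6, 11, 12, 13, 14, 15, 16, 8]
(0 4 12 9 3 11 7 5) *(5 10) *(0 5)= [4, 1, 2, 11, 12, 5, 6, 10, 8, 3, 0, 7, 9]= (0 4 12 9 3 11 7 10)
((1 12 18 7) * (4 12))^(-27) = (1 18 4 7 12)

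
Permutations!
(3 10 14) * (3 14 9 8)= (14)(3 10 9 8)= [0, 1, 2, 10, 4, 5, 6, 7, 3, 8, 9, 11, 12, 13, 14]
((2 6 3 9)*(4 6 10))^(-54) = (10)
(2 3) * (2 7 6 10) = (2 3 7 6 10) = [0, 1, 3, 7, 4, 5, 10, 6, 8, 9, 2]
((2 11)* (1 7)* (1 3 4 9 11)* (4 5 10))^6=((1 7 3 5 10 4 9 11 2))^6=(1 9 5)(2 4 3)(7 11 10)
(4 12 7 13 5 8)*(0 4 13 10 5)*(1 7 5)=(0 4 12 5 8 13)(1 7 10)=[4, 7, 2, 3, 12, 8, 6, 10, 13, 9, 1, 11, 5, 0]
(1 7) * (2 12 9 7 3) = (1 3 2 12 9 7) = [0, 3, 12, 2, 4, 5, 6, 1, 8, 7, 10, 11, 9]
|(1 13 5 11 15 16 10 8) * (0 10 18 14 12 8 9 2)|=20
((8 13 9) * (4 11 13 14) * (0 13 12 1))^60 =(0 11 8)(1 4 9)(12 14 13)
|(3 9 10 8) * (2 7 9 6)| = 7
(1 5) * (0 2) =(0 2)(1 5) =[2, 5, 0, 3, 4, 1]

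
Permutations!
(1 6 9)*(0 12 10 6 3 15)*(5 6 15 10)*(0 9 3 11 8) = (0 12 5 6 3 10 15 9 1 11 8) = [12, 11, 2, 10, 4, 6, 3, 7, 0, 1, 15, 8, 5, 13, 14, 9]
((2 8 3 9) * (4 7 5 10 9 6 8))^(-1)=(2 9 10 5 7 4)(3 8 6)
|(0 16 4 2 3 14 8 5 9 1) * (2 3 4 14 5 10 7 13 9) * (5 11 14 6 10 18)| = |(0 16 6 10 7 13 9 1)(2 4 3 11 14 8 18 5)| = 8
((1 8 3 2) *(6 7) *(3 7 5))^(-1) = ((1 8 7 6 5 3 2))^(-1) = (1 2 3 5 6 7 8)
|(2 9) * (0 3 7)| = 6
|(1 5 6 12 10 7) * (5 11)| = 7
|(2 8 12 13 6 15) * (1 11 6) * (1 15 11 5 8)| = 14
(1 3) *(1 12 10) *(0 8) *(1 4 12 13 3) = (0 8)(3 13)(4 12 10) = [8, 1, 2, 13, 12, 5, 6, 7, 0, 9, 4, 11, 10, 3]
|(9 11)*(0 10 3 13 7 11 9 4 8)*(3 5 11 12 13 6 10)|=|(0 3 6 10 5 11 4 8)(7 12 13)|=24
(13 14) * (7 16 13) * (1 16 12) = (1 16 13 14 7 12) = [0, 16, 2, 3, 4, 5, 6, 12, 8, 9, 10, 11, 1, 14, 7, 15, 13]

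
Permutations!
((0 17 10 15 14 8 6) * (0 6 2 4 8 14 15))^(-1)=(0 10 17)(2 8 4)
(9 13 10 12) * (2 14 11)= (2 14 11)(9 13 10 12)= [0, 1, 14, 3, 4, 5, 6, 7, 8, 13, 12, 2, 9, 10, 11]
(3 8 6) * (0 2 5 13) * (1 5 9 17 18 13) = (0 2 9 17 18 13)(1 5)(3 8 6) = [2, 5, 9, 8, 4, 1, 3, 7, 6, 17, 10, 11, 12, 0, 14, 15, 16, 18, 13]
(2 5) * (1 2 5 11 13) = [0, 2, 11, 3, 4, 5, 6, 7, 8, 9, 10, 13, 12, 1] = (1 2 11 13)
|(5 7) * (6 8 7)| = 4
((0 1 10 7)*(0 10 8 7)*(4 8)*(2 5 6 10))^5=(0 2 1 5 4 6 8 10 7)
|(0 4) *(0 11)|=|(0 4 11)|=3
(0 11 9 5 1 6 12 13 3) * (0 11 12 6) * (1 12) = (0 1)(3 11 9 5 12 13) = [1, 0, 2, 11, 4, 12, 6, 7, 8, 5, 10, 9, 13, 3]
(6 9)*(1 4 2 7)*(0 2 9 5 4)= (0 2 7 1)(4 9 6 5)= [2, 0, 7, 3, 9, 4, 5, 1, 8, 6]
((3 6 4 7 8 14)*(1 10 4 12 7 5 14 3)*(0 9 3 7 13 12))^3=((0 9 3 6)(1 10 4 5 14)(7 8)(12 13))^3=(0 6 3 9)(1 5 10 14 4)(7 8)(12 13)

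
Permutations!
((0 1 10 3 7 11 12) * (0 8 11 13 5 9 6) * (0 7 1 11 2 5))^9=((0 11 12 8 2 5 9 6 7 13)(1 10 3))^9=(0 13 7 6 9 5 2 8 12 11)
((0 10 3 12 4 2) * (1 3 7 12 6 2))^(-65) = (0 6 1 12 10 2 3 4 7)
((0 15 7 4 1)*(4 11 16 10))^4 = (0 16)(1 11)(4 7)(10 15)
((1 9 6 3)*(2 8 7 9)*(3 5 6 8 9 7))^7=(1 9 3 2 8)(5 6)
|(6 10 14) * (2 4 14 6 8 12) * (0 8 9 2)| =|(0 8 12)(2 4 14 9)(6 10)| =12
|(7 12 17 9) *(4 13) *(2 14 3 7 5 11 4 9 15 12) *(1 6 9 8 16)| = 36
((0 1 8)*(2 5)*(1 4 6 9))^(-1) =((0 4 6 9 1 8)(2 5))^(-1) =(0 8 1 9 6 4)(2 5)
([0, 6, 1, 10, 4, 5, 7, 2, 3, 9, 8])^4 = [0, 1, 2, 10, 4, 5, 6, 7, 3, 9, 8]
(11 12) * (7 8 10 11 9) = [0, 1, 2, 3, 4, 5, 6, 8, 10, 7, 11, 12, 9] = (7 8 10 11 12 9)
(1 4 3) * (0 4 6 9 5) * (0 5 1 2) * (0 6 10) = (0 4 3 2 6 9 1 10) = [4, 10, 6, 2, 3, 5, 9, 7, 8, 1, 0]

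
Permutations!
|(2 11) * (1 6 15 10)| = |(1 6 15 10)(2 11)| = 4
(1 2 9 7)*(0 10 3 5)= [10, 2, 9, 5, 4, 0, 6, 1, 8, 7, 3]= (0 10 3 5)(1 2 9 7)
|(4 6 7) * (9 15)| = |(4 6 7)(9 15)| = 6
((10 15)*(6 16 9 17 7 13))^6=((6 16 9 17 7 13)(10 15))^6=(17)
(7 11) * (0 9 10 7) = [9, 1, 2, 3, 4, 5, 6, 11, 8, 10, 7, 0] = (0 9 10 7 11)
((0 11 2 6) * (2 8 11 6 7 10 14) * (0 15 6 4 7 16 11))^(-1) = ((0 4 7 10 14 2 16 11 8)(6 15))^(-1) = (0 8 11 16 2 14 10 7 4)(6 15)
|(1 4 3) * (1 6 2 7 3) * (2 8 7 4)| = |(1 2 4)(3 6 8 7)| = 12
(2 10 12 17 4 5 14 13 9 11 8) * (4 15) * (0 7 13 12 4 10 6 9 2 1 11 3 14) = (0 7 13 2 6 9 3 14 12 17 15 10 4 5)(1 11 8) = [7, 11, 6, 14, 5, 0, 9, 13, 1, 3, 4, 8, 17, 2, 12, 10, 16, 15]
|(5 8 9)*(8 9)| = |(5 9)| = 2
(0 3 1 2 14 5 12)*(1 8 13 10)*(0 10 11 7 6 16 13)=(0 3 8)(1 2 14 5 12 10)(6 16 13 11 7)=[3, 2, 14, 8, 4, 12, 16, 6, 0, 9, 1, 7, 10, 11, 5, 15, 13]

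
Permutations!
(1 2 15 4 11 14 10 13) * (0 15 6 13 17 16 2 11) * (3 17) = (0 15 4)(1 11 14 10 3 17 16 2 6 13) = [15, 11, 6, 17, 0, 5, 13, 7, 8, 9, 3, 14, 12, 1, 10, 4, 2, 16]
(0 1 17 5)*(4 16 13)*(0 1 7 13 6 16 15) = (0 7 13 4 15)(1 17 5)(6 16) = [7, 17, 2, 3, 15, 1, 16, 13, 8, 9, 10, 11, 12, 4, 14, 0, 6, 5]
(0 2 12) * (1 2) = [1, 2, 12, 3, 4, 5, 6, 7, 8, 9, 10, 11, 0] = (0 1 2 12)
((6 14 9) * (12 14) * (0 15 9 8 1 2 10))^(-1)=((0 15 9 6 12 14 8 1 2 10))^(-1)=(0 10 2 1 8 14 12 6 9 15)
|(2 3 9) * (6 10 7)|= |(2 3 9)(6 10 7)|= 3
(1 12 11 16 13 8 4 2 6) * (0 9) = (0 9)(1 12 11 16 13 8 4 2 6) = [9, 12, 6, 3, 2, 5, 1, 7, 4, 0, 10, 16, 11, 8, 14, 15, 13]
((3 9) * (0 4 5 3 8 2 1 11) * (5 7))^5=((0 4 7 5 3 9 8 2 1 11))^5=(0 9)(1 5)(2 7)(3 11)(4 8)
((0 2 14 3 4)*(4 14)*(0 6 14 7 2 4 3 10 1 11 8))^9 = ((0 4 6 14 10 1 11 8)(2 3 7))^9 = (0 4 6 14 10 1 11 8)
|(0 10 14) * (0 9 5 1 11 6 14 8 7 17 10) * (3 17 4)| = 6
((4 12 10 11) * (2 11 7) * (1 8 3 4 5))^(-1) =(1 5 11 2 7 10 12 4 3 8)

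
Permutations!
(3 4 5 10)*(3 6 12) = (3 4 5 10 6 12) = [0, 1, 2, 4, 5, 10, 12, 7, 8, 9, 6, 11, 3]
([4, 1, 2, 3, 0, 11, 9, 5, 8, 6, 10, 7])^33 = (11)(0 4)(6 9)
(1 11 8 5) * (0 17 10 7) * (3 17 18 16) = [18, 11, 2, 17, 4, 1, 6, 0, 5, 9, 7, 8, 12, 13, 14, 15, 3, 10, 16] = (0 18 16 3 17 10 7)(1 11 8 5)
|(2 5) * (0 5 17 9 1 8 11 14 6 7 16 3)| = 13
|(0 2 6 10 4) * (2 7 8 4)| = |(0 7 8 4)(2 6 10)| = 12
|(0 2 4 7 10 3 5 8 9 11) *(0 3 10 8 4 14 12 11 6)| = |(0 2 14 12 11 3 5 4 7 8 9 6)| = 12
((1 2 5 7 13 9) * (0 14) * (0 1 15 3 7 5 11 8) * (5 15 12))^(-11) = (0 14 1 2 11 8)(3 9 15 13 5 7 12)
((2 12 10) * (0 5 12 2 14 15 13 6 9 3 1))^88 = ((0 5 12 10 14 15 13 6 9 3 1))^88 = (15)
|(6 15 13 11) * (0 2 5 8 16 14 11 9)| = |(0 2 5 8 16 14 11 6 15 13 9)| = 11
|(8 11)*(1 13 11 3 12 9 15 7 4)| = 10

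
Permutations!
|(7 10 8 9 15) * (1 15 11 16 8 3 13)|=12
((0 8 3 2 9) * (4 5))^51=((0 8 3 2 9)(4 5))^51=(0 8 3 2 9)(4 5)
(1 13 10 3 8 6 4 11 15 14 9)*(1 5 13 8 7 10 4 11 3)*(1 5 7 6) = [0, 8, 2, 6, 3, 13, 11, 10, 1, 7, 5, 15, 12, 4, 9, 14] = (1 8)(3 6 11 15 14 9 7 10 5 13 4)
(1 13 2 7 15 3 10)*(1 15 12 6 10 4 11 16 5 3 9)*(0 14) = (0 14)(1 13 2 7 12 6 10 15 9)(3 4 11 16 5) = [14, 13, 7, 4, 11, 3, 10, 12, 8, 1, 15, 16, 6, 2, 0, 9, 5]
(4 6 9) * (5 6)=(4 5 6 9)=[0, 1, 2, 3, 5, 6, 9, 7, 8, 4]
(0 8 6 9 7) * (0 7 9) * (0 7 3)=[8, 1, 2, 0, 4, 5, 7, 3, 6, 9]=(9)(0 8 6 7 3)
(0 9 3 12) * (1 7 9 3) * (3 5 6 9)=(0 5 6 9 1 7 3 12)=[5, 7, 2, 12, 4, 6, 9, 3, 8, 1, 10, 11, 0]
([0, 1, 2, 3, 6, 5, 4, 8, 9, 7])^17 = [0, 1, 2, 3, 6, 5, 4, 9, 7, 8]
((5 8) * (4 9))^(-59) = (4 9)(5 8)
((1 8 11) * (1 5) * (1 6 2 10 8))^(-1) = ((2 10 8 11 5 6))^(-1) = (2 6 5 11 8 10)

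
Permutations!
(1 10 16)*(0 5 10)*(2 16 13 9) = [5, 0, 16, 3, 4, 10, 6, 7, 8, 2, 13, 11, 12, 9, 14, 15, 1] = (0 5 10 13 9 2 16 1)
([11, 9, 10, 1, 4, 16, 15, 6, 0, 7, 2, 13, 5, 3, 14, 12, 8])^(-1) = [8, 3, 10, 13, 4, 12, 7, 9, 16, 1, 2, 0, 15, 11, 14, 6, 5]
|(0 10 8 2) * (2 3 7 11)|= 7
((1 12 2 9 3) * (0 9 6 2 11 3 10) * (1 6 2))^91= (0 9 10)(1 12 11 3 6)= ((0 9 10)(1 12 11 3 6))^91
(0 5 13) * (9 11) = [5, 1, 2, 3, 4, 13, 6, 7, 8, 11, 10, 9, 12, 0] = (0 5 13)(9 11)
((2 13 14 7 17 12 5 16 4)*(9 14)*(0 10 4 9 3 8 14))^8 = (0 7 4 12 13 16 8)(2 5 3 9 14 10 17)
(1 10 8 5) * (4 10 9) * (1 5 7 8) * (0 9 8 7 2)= (0 9 4 10 1 8 2)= [9, 8, 0, 3, 10, 5, 6, 7, 2, 4, 1]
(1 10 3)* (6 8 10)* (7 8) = (1 6 7 8 10 3) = [0, 6, 2, 1, 4, 5, 7, 8, 10, 9, 3]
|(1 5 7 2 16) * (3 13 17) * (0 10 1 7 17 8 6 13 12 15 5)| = 15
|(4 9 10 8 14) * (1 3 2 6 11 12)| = 30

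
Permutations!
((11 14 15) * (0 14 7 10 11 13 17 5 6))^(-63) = ((0 14 15 13 17 5 6)(7 10 11))^(-63) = (17)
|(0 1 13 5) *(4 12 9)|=12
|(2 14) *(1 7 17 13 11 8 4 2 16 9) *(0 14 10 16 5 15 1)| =|(0 14 5 15 1 7 17 13 11 8 4 2 10 16 9)| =15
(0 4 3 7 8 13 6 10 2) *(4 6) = (0 6 10 2)(3 7 8 13 4) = [6, 1, 0, 7, 3, 5, 10, 8, 13, 9, 2, 11, 12, 4]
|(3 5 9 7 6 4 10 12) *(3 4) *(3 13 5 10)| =|(3 10 12 4)(5 9 7 6 13)| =20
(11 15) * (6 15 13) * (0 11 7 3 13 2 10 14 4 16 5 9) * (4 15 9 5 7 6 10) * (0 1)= (0 11 2 4 16 7 3 13 10 14 15 6 9 1)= [11, 0, 4, 13, 16, 5, 9, 3, 8, 1, 14, 2, 12, 10, 15, 6, 7]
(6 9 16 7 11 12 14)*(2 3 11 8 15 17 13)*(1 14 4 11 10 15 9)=[0, 14, 3, 10, 11, 5, 1, 8, 9, 16, 15, 12, 4, 2, 6, 17, 7, 13]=(1 14 6)(2 3 10 15 17 13)(4 11 12)(7 8 9 16)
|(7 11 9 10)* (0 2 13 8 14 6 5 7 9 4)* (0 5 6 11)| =|(0 2 13 8 14 11 4 5 7)(9 10)| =18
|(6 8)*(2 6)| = 3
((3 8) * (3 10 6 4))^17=(3 10 4 8 6)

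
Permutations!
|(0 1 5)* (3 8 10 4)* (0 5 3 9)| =|(0 1 3 8 10 4 9)| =7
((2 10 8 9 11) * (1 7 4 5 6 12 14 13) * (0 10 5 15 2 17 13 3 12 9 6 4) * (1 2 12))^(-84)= ((0 10 8 6 9 11 17 13 2 5 4 15 12 14 3 1 7))^(-84)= (0 10 8 6 9 11 17 13 2 5 4 15 12 14 3 1 7)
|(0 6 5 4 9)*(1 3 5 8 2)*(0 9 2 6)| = 10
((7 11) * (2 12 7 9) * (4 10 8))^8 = (2 11 12 9 7)(4 8 10)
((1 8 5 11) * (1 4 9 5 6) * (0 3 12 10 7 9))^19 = (0 3 12 10 7 9 5 11 4)(1 8 6)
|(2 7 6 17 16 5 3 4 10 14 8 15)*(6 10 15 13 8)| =22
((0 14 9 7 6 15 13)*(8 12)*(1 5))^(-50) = (0 13 15 6 7 9 14)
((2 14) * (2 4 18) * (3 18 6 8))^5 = ((2 14 4 6 8 3 18))^5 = (2 3 6 14 18 8 4)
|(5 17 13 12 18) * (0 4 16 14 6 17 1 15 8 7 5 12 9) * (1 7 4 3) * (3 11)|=|(0 11 3 1 15 8 4 16 14 6 17 13 9)(5 7)(12 18)|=26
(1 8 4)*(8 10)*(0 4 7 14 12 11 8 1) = [4, 10, 2, 3, 0, 5, 6, 14, 7, 9, 1, 8, 11, 13, 12] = (0 4)(1 10)(7 14 12 11 8)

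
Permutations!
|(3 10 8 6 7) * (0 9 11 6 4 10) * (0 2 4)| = |(0 9 11 6 7 3 2 4 10 8)| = 10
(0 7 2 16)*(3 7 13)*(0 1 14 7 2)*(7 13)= [7, 14, 16, 2, 4, 5, 6, 0, 8, 9, 10, 11, 12, 3, 13, 15, 1]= (0 7)(1 14 13 3 2 16)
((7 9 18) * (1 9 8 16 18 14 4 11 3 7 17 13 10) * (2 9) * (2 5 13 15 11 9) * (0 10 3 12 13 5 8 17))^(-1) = (0 18 16 8 1 10)(3 13 12 11 15 17 7)(4 14 9)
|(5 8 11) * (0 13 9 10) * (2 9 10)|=|(0 13 10)(2 9)(5 8 11)|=6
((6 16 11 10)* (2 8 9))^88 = ((2 8 9)(6 16 11 10))^88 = (16)(2 8 9)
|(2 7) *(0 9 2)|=|(0 9 2 7)|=4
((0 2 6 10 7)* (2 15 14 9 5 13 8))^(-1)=(0 7 10 6 2 8 13 5 9 14 15)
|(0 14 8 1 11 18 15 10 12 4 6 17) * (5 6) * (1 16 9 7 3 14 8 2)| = 18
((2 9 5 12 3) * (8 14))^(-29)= ((2 9 5 12 3)(8 14))^(-29)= (2 9 5 12 3)(8 14)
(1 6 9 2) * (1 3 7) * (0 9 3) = (0 9 2)(1 6 3 7) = [9, 6, 0, 7, 4, 5, 3, 1, 8, 2]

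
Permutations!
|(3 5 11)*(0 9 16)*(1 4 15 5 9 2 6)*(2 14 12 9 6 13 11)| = 45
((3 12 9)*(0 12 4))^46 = ((0 12 9 3 4))^46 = (0 12 9 3 4)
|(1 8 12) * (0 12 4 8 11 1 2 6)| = |(0 12 2 6)(1 11)(4 8)| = 4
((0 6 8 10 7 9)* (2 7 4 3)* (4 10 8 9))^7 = ((10)(0 6 9)(2 7 4 3))^7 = (10)(0 6 9)(2 3 4 7)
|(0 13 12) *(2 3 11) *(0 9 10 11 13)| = 7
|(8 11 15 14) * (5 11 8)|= |(5 11 15 14)|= 4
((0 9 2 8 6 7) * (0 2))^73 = ((0 9)(2 8 6 7))^73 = (0 9)(2 8 6 7)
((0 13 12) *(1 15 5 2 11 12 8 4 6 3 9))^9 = ((0 13 8 4 6 3 9 1 15 5 2 11 12))^9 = (0 5 3 13 2 9 8 11 1 4 12 15 6)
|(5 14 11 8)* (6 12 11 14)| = |(14)(5 6 12 11 8)| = 5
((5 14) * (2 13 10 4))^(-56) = ((2 13 10 4)(5 14))^(-56) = (14)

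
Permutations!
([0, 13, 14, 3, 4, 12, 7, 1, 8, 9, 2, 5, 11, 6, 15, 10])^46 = (1 6)(2 15)(5 12 11)(7 13)(10 14)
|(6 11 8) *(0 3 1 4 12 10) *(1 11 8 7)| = |(0 3 11 7 1 4 12 10)(6 8)| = 8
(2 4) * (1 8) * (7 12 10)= (1 8)(2 4)(7 12 10)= [0, 8, 4, 3, 2, 5, 6, 12, 1, 9, 7, 11, 10]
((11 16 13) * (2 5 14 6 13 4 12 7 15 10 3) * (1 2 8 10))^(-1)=(1 15 7 12 4 16 11 13 6 14 5 2)(3 10 8)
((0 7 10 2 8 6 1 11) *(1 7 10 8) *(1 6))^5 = (0 8 2 11 7 10 1 6)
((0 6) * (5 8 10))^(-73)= ((0 6)(5 8 10))^(-73)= (0 6)(5 10 8)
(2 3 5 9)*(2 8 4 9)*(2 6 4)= (2 3 5 6 4 9 8)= [0, 1, 3, 5, 9, 6, 4, 7, 2, 8]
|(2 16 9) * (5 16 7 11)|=6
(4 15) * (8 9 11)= [0, 1, 2, 3, 15, 5, 6, 7, 9, 11, 10, 8, 12, 13, 14, 4]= (4 15)(8 9 11)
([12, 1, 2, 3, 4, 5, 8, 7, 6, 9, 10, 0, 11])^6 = (12)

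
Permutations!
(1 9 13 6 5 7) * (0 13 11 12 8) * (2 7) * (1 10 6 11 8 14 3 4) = (0 13 11 12 14 3 4 1 9 8)(2 7 10 6 5) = [13, 9, 7, 4, 1, 2, 5, 10, 0, 8, 6, 12, 14, 11, 3]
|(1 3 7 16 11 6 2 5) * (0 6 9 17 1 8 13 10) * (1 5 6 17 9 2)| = 42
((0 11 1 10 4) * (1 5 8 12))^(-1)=(0 4 10 1 12 8 5 11)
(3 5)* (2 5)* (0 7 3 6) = (0 7 3 2 5 6) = [7, 1, 5, 2, 4, 6, 0, 3]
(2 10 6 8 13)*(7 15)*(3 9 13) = [0, 1, 10, 9, 4, 5, 8, 15, 3, 13, 6, 11, 12, 2, 14, 7] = (2 10 6 8 3 9 13)(7 15)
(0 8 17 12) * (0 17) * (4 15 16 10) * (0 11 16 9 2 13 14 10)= (0 8 11 16)(2 13 14 10 4 15 9)(12 17)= [8, 1, 13, 3, 15, 5, 6, 7, 11, 2, 4, 16, 17, 14, 10, 9, 0, 12]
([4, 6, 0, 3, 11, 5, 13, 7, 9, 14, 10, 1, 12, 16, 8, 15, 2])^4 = [6, 2, 1, 3, 13, 5, 0, 7, 9, 14, 10, 16, 12, 4, 8, 15, 11]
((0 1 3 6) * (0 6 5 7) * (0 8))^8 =(0 3 7)(1 5 8)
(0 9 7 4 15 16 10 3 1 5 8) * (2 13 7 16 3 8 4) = (0 9 16 10 8)(1 5 4 15 3)(2 13 7) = [9, 5, 13, 1, 15, 4, 6, 2, 0, 16, 8, 11, 12, 7, 14, 3, 10]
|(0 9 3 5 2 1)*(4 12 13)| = |(0 9 3 5 2 1)(4 12 13)| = 6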